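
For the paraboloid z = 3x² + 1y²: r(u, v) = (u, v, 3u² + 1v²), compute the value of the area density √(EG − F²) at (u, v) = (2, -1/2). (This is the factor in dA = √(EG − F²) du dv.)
√(EG − F²)|_{(2, -1/2)} = sqrt(146)

E = 36*u^2 + 1, F = 12*u*v, G = 4*v^2 + 1, so EG − F² = 36*u^2 + 4*v^2 + 1. Taking the positive square root: √(EG − F²) = sqrt(36*u^2 + 4*v^2 + 1). At (u, v) = (2, -1/2): sqrt(146).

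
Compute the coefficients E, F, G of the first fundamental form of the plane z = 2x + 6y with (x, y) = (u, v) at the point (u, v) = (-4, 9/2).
E = 5;  F = 12;  G = 37

Partials: r_u = (1, 0, 2), r_v = (0, 1, 6). As functions of (u, v):
  E = r_u · r_u = 5,
  F = r_u · r_v = 12,
  G = r_v · r_v = 37.
Evaluating at (u, v) = (-4, 9/2): E = 5, F = 12, G = 37.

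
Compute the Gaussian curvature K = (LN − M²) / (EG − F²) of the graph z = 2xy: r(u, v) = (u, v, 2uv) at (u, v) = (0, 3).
K = -4/1369

Coefficients of the first fundamental form: E = 4*v^2 + 1, F = 4*u*v, G = 4*u^2 + 1.
Coefficients of the second fundamental form: L = 0, M = 2/sqrt(4*u^2 + 4*v^2 + 1), N = 0.
Assemble K = (LN − M²)/(EG − F²) = -4/(16*u^4 + 32*u^2*v^2 + 8*u^2 + 16*v^4 + 8*v^2 + 1). At (u, v) = (0, 3): K = -4/1369.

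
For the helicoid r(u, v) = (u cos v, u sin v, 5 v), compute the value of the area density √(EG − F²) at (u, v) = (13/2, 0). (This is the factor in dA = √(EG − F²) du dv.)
√(EG − F²)|_{(13/2, 0)} = sqrt(269)/2

E = 1, F = 0, G = u^2 + 25, so EG − F² = u^2 + 25. Taking the positive square root: √(EG − F²) = sqrt(u^2 + 25). At (u, v) = (13/2, 0): sqrt(269)/2.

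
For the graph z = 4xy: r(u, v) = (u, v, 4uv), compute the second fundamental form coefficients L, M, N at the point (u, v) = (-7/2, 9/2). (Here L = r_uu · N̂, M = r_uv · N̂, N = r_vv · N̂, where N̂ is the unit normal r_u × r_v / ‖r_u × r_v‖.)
L = 0;  M = 4*sqrt(521)/521;  N = 0

Compute the unit normal N̂(u, v) = (-4*v/sqrt(16*u^2 + 16*v^2 + 1), -4*u/sqrt(16*u^2 + 16*v^2 + 1), 1/sqrt(16*u^2 + 16*v^2 + 1)), and the second partials r_uu, r_uv, r_vv. Take dot products:
  L(u, v) = r_uu · N̂ = 0,
  M(u, v) = r_uv · N̂ = 4/sqrt(16*u^2 + 16*v^2 + 1),
  N(u, v) = r_vv · N̂ = 0.
Evaluating at (u, v) = (-7/2, 9/2):
  L = 0, M = 4*sqrt(521)/521, N = 0.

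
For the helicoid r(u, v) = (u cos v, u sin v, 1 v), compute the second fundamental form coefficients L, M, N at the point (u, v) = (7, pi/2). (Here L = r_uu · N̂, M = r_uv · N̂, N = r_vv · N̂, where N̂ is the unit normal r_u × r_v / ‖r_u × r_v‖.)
L = 0;  M = -sqrt(2)/10;  N = 0

Compute the unit normal N̂(u, v) = (sin(v)/sqrt(u^2 + 1), -cos(v)/sqrt(u^2 + 1), u/sqrt(u^2 + 1)), and the second partials r_uu, r_uv, r_vv. Take dot products:
  L(u, v) = r_uu · N̂ = 0,
  M(u, v) = r_uv · N̂ = -1/sqrt(u^2 + 1),
  N(u, v) = r_vv · N̂ = 0.
Evaluating at (u, v) = (7, pi/2):
  L = 0, M = -sqrt(2)/10, N = 0.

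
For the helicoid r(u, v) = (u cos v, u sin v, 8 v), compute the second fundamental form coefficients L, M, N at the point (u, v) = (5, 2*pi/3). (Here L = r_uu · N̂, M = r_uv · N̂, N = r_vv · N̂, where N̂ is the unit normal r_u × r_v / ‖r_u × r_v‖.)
L = 0;  M = -8*sqrt(89)/89;  N = 0

Compute the unit normal N̂(u, v) = (8*sin(v)/sqrt(u^2 + 64), -8*cos(v)/sqrt(u^2 + 64), u/sqrt(u^2 + 64)), and the second partials r_uu, r_uv, r_vv. Take dot products:
  L(u, v) = r_uu · N̂ = 0,
  M(u, v) = r_uv · N̂ = -8/sqrt(u^2 + 64),
  N(u, v) = r_vv · N̂ = 0.
Evaluating at (u, v) = (5, 2*pi/3):
  L = 0, M = -8*sqrt(89)/89, N = 0.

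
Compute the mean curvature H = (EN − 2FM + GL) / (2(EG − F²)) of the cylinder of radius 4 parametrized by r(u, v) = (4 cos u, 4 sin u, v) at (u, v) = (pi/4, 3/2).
H = -1/8

With E = 16, F = 0, G = 1, L = -4, M = 0, N = 0, assemble
  H = (EN − 2FM + GL) / (2(EG − F²)) = -1/8.
At (u, v) = (pi/4, 3/2): H = -1/8.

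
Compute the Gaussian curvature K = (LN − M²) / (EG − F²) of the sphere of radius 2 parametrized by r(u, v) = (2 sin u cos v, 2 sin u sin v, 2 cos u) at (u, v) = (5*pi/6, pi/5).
K = 1/4

Coefficients of the first fundamental form: E = 4, F = 0, G = 4*sin(u)^2.
Coefficients of the second fundamental form: L = -2*sin(u)/Abs(sin(u)), M = 0, N = -2*sin(u)^3/Abs(sin(u)).
Assemble K = (LN − M²)/(EG − F²) = 1/4. At (u, v) = (5*pi/6, pi/5): K = 1/4.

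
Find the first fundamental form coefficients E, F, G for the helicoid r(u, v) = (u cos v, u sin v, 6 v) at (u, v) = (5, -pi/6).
E = 1;  F = 0;  G = 61

Partials: r_u = (cos(v), sin(v), 0), r_v = (-u*sin(v), u*cos(v), 6). As functions of (u, v):
  E = r_u · r_u = 1,
  F = r_u · r_v = 0,
  G = r_v · r_v = u^2 + 36.
Evaluating at (u, v) = (5, -pi/6): E = 1, F = 0, G = 61.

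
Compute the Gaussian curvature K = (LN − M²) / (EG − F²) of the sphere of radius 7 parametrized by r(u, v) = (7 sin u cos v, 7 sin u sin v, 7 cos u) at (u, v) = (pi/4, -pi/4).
K = 1/49

Coefficients of the first fundamental form: E = 49, F = 0, G = 49*sin(u)^2.
Coefficients of the second fundamental form: L = -7*sin(u)/Abs(sin(u)), M = 0, N = -7*sin(u)^3/Abs(sin(u)).
Assemble K = (LN − M²)/(EG − F²) = 1/49. At (u, v) = (pi/4, -pi/4): K = 1/49.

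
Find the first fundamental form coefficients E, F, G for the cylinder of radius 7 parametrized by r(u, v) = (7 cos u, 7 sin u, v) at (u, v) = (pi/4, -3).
E = 49;  F = 0;  G = 1

Partials: r_u = (-7*sin(u), 7*cos(u), 0), r_v = (0, 0, 1). As functions of (u, v):
  E = r_u · r_u = 49,
  F = r_u · r_v = 0,
  G = r_v · r_v = 1.
Evaluating at (u, v) = (pi/4, -3): E = 49, F = 0, G = 1.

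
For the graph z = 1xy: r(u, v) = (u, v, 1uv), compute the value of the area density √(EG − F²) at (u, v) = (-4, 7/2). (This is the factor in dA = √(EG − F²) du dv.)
√(EG − F²)|_{(-4, 7/2)} = 3*sqrt(13)/2

E = v^2 + 1, F = u*v, G = u^2 + 1, so EG − F² = u^2 + v^2 + 1. Taking the positive square root: √(EG − F²) = sqrt(u^2 + v^2 + 1). At (u, v) = (-4, 7/2): 3*sqrt(13)/2.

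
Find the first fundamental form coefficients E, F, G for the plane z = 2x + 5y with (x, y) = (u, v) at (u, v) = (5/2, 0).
E = 5;  F = 10;  G = 26

Partials: r_u = (1, 0, 2), r_v = (0, 1, 5). As functions of (u, v):
  E = r_u · r_u = 5,
  F = r_u · r_v = 10,
  G = r_v · r_v = 26.
Evaluating at (u, v) = (5/2, 0): E = 5, F = 10, G = 26.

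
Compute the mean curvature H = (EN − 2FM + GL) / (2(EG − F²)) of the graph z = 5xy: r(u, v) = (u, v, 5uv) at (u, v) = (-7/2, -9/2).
H = -7875*sqrt(3254)/5294258

With E = 25*v^2 + 1, F = 25*u*v, G = 25*u^2 + 1, L = 0, M = 5/sqrt(25*u^2 + 25*v^2 + 1), N = 0, assemble
  H = (EN − 2FM + GL) / (2(EG − F²)) = -125*u*v/(25*u^2 + 25*v^2 + 1)^(3/2).
At (u, v) = (-7/2, -9/2): H = -7875*sqrt(3254)/5294258.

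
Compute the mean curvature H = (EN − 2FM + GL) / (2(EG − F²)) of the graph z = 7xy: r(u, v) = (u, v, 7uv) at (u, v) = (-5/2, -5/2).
H = -8575*sqrt(2454)/3011058

With E = 49*v^2 + 1, F = 49*u*v, G = 49*u^2 + 1, L = 0, M = 7/sqrt(49*u^2 + 49*v^2 + 1), N = 0, assemble
  H = (EN − 2FM + GL) / (2(EG − F²)) = -343*u*v/(49*u^2 + 49*v^2 + 1)^(3/2).
At (u, v) = (-5/2, -5/2): H = -8575*sqrt(2454)/3011058.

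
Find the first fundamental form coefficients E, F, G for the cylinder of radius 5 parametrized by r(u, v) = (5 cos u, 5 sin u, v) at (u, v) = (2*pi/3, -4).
E = 25;  F = 0;  G = 1

Partials: r_u = (-5*sin(u), 5*cos(u), 0), r_v = (0, 0, 1). As functions of (u, v):
  E = r_u · r_u = 25,
  F = r_u · r_v = 0,
  G = r_v · r_v = 1.
Evaluating at (u, v) = (2*pi/3, -4): E = 25, F = 0, G = 1.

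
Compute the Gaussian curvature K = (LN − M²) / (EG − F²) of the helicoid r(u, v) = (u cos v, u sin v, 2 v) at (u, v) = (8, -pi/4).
K = -1/1156

Coefficients of the first fundamental form: E = 1, F = 0, G = u^2 + 4.
Coefficients of the second fundamental form: L = 0, M = -2/sqrt(u^2 + 4), N = 0.
Assemble K = (LN − M²)/(EG − F²) = -4/(u^2 + 4)^2. At (u, v) = (8, -pi/4): K = -1/1156.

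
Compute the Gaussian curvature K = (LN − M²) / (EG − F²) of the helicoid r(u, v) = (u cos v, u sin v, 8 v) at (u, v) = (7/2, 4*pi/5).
K = -1024/93025

Coefficients of the first fundamental form: E = 1, F = 0, G = u^2 + 64.
Coefficients of the second fundamental form: L = 0, M = -8/sqrt(u^2 + 64), N = 0.
Assemble K = (LN − M²)/(EG − F²) = -64/(u^2 + 64)^2. At (u, v) = (7/2, 4*pi/5): K = -1024/93025.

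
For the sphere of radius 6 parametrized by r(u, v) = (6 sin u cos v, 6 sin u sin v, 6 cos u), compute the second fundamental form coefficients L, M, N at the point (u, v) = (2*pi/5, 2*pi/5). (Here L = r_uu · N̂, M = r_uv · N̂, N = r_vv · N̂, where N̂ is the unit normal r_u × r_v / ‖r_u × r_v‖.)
L = -6;  M = 0;  N = -15/4 - 3*sqrt(5)/4

Compute the unit normal N̂(u, v) = (sin(u)^2*cos(v)/Abs(sin(u)), sin(u)^2*sin(v)/Abs(sin(u)), sin(2*u)/(2*Abs(sin(u)))), and the second partials r_uu, r_uv, r_vv. Take dot products:
  L(u, v) = r_uu · N̂ = -6*sin(u)/Abs(sin(u)),
  M(u, v) = r_uv · N̂ = 0,
  N(u, v) = r_vv · N̂ = -6*sin(u)^3/Abs(sin(u)).
Evaluating at (u, v) = (2*pi/5, 2*pi/5):
  L = -6, M = 0, N = -15/4 - 3*sqrt(5)/4.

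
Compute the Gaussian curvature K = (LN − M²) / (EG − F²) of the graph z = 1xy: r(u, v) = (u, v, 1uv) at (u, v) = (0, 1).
K = -1/4

Coefficients of the first fundamental form: E = v^2 + 1, F = u*v, G = u^2 + 1.
Coefficients of the second fundamental form: L = 0, M = 1/sqrt(u^2 + v^2 + 1), N = 0.
Assemble K = (LN − M²)/(EG − F²) = 1/((u^2*v^2 - (u^2 + 1)*(v^2 + 1))*(u^2 + v^2 + 1)). At (u, v) = (0, 1): K = -1/4.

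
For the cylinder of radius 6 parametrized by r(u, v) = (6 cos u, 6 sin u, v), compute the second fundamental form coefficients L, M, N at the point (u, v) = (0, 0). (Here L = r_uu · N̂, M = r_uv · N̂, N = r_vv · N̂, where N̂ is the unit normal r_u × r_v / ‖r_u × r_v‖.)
L = -6;  M = 0;  N = 0

Compute the unit normal N̂(u, v) = (cos(u), sin(u), 0), and the second partials r_uu, r_uv, r_vv. Take dot products:
  L(u, v) = r_uu · N̂ = -6,
  M(u, v) = r_uv · N̂ = 0,
  N(u, v) = r_vv · N̂ = 0.
Evaluating at (u, v) = (0, 0):
  L = -6, M = 0, N = 0.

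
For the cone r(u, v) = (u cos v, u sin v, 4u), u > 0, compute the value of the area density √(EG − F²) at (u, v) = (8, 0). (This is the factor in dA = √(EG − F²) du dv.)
√(EG − F²)|_{(8, 0)} = 8*sqrt(17)

E = 17, F = 0, G = u^2, so EG − F² = 17*u^2. Taking the positive square root: √(EG − F²) = sqrt(17)*Abs(u). At (u, v) = (8, 0): 8*sqrt(17).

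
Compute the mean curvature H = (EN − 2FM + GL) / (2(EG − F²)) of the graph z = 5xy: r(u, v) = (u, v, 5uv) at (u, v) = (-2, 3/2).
H = 3000*sqrt(629)/395641

With E = 25*v^2 + 1, F = 25*u*v, G = 25*u^2 + 1, L = 0, M = 5/sqrt(25*u^2 + 25*v^2 + 1), N = 0, assemble
  H = (EN − 2FM + GL) / (2(EG − F²)) = -125*u*v/(25*u^2 + 25*v^2 + 1)^(3/2).
At (u, v) = (-2, 3/2): H = 3000*sqrt(629)/395641.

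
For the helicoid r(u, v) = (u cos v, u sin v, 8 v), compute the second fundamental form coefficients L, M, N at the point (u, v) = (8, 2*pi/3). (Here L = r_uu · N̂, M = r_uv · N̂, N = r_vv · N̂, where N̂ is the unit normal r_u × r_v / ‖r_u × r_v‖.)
L = 0;  M = -sqrt(2)/2;  N = 0

Compute the unit normal N̂(u, v) = (8*sin(v)/sqrt(u^2 + 64), -8*cos(v)/sqrt(u^2 + 64), u/sqrt(u^2 + 64)), and the second partials r_uu, r_uv, r_vv. Take dot products:
  L(u, v) = r_uu · N̂ = 0,
  M(u, v) = r_uv · N̂ = -8/sqrt(u^2 + 64),
  N(u, v) = r_vv · N̂ = 0.
Evaluating at (u, v) = (8, 2*pi/3):
  L = 0, M = -sqrt(2)/2, N = 0.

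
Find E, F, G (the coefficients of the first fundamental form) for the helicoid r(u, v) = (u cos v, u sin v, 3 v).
E = 1;  F = 0;  G = u^2 + 9

Compute partials: r_u = (cos(v), sin(v), 0), r_v = (-u*sin(v), u*cos(v), 3). Then
  E = r_u · r_u = 1,
  F = r_u · r_v = 0,
  G = r_v · r_v = u^2 + 9.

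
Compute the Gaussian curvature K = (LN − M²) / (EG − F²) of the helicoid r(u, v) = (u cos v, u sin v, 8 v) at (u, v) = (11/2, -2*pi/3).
K = -1024/142129

Coefficients of the first fundamental form: E = 1, F = 0, G = u^2 + 64.
Coefficients of the second fundamental form: L = 0, M = -8/sqrt(u^2 + 64), N = 0.
Assemble K = (LN − M²)/(EG − F²) = -64/(u^2 + 64)^2. At (u, v) = (11/2, -2*pi/3): K = -1024/142129.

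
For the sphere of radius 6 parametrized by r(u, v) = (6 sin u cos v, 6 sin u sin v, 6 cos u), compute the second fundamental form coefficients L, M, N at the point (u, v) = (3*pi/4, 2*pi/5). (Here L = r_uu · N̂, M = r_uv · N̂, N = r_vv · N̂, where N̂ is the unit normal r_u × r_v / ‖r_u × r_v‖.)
L = -6;  M = 0;  N = -3

Compute the unit normal N̂(u, v) = (sin(u)^2*cos(v)/Abs(sin(u)), sin(u)^2*sin(v)/Abs(sin(u)), sin(2*u)/(2*Abs(sin(u)))), and the second partials r_uu, r_uv, r_vv. Take dot products:
  L(u, v) = r_uu · N̂ = -6*sin(u)/Abs(sin(u)),
  M(u, v) = r_uv · N̂ = 0,
  N(u, v) = r_vv · N̂ = -6*sin(u)^3/Abs(sin(u)).
Evaluating at (u, v) = (3*pi/4, 2*pi/5):
  L = -6, M = 0, N = -3.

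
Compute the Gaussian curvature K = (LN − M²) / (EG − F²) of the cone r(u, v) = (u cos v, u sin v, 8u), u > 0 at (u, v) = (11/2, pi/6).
K = 0

Coefficients of the first fundamental form: E = 65, F = 0, G = u^2.
Coefficients of the second fundamental form: L = 0, M = 0, N = 8*sqrt(65)*u^2/(65*Abs(u)).
Assemble K = (LN − M²)/(EG − F²) = 0. At (u, v) = (11/2, pi/6): K = 0.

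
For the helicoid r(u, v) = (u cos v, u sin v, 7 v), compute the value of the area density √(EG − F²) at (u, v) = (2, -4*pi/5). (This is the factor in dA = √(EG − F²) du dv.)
√(EG − F²)|_{(2, -4*pi/5)} = sqrt(53)

E = 1, F = 0, G = u^2 + 49, so EG − F² = u^2 + 49. Taking the positive square root: √(EG − F²) = sqrt(u^2 + 49). At (u, v) = (2, -4*pi/5): sqrt(53).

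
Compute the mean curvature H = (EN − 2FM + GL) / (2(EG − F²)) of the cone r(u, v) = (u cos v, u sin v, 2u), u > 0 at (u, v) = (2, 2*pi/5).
H = sqrt(5)/10

With E = 5, F = 0, G = u^2, L = 0, M = 0, N = 2*sqrt(5)*u^2/(5*Abs(u)), assemble
  H = (EN − 2FM + GL) / (2(EG − F²)) = sqrt(5)/(5*Abs(u)).
At (u, v) = (2, 2*pi/5): H = sqrt(5)/10.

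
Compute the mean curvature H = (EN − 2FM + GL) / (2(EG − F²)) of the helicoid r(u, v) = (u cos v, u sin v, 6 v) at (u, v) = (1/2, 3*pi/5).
H = 0

With E = 1, F = 0, G = u^2 + 36, L = 0, M = -6/sqrt(u^2 + 36), N = 0, assemble
  H = (EN − 2FM + GL) / (2(EG − F²)) = 0.
At (u, v) = (1/2, 3*pi/5): H = 0.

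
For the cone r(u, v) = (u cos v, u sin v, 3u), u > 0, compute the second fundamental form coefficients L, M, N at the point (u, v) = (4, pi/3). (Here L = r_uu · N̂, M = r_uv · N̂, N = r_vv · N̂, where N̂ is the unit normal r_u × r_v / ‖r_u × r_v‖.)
L = 0;  M = 0;  N = 6*sqrt(10)/5

Compute the unit normal N̂(u, v) = (-3*sqrt(10)*u*cos(v)/(10*Abs(u)), -3*sqrt(10)*u*sin(v)/(10*Abs(u)), sqrt(10)*u/(10*Abs(u))), and the second partials r_uu, r_uv, r_vv. Take dot products:
  L(u, v) = r_uu · N̂ = 0,
  M(u, v) = r_uv · N̂ = 0,
  N(u, v) = r_vv · N̂ = 3*sqrt(10)*u^2/(10*Abs(u)).
Evaluating at (u, v) = (4, pi/3):
  L = 0, M = 0, N = 6*sqrt(10)/5.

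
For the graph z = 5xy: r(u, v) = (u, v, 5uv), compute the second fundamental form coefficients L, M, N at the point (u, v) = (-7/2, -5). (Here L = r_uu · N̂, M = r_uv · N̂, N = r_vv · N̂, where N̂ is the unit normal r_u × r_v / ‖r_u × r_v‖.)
L = 0;  M = 10*sqrt(3729)/3729;  N = 0

Compute the unit normal N̂(u, v) = (-5*v/sqrt(25*u^2 + 25*v^2 + 1), -5*u/sqrt(25*u^2 + 25*v^2 + 1), 1/sqrt(25*u^2 + 25*v^2 + 1)), and the second partials r_uu, r_uv, r_vv. Take dot products:
  L(u, v) = r_uu · N̂ = 0,
  M(u, v) = r_uv · N̂ = 5/sqrt(25*u^2 + 25*v^2 + 1),
  N(u, v) = r_vv · N̂ = 0.
Evaluating at (u, v) = (-7/2, -5):
  L = 0, M = 10*sqrt(3729)/3729, N = 0.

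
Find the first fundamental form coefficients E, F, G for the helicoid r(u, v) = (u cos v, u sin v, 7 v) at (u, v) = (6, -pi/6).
E = 1;  F = 0;  G = 85

Partials: r_u = (cos(v), sin(v), 0), r_v = (-u*sin(v), u*cos(v), 7). As functions of (u, v):
  E = r_u · r_u = 1,
  F = r_u · r_v = 0,
  G = r_v · r_v = u^2 + 49.
Evaluating at (u, v) = (6, -pi/6): E = 1, F = 0, G = 85.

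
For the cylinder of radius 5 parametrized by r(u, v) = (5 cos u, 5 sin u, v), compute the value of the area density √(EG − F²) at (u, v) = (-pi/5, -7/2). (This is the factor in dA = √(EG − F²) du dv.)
√(EG − F²)|_{(-pi/5, -7/2)} = 5

E = 25, F = 0, G = 1, so EG − F² = 25. Taking the positive square root: √(EG − F²) = 5. At (u, v) = (-pi/5, -7/2): 5.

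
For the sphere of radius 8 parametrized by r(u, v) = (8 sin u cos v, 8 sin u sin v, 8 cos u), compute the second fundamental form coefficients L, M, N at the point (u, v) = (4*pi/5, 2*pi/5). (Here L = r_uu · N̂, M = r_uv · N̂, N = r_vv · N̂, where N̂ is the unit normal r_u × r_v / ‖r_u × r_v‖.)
L = -8;  M = 0;  N = -5 + sqrt(5)

Compute the unit normal N̂(u, v) = (sin(u)^2*cos(v)/Abs(sin(u)), sin(u)^2*sin(v)/Abs(sin(u)), sin(2*u)/(2*Abs(sin(u)))), and the second partials r_uu, r_uv, r_vv. Take dot products:
  L(u, v) = r_uu · N̂ = -8*sin(u)/Abs(sin(u)),
  M(u, v) = r_uv · N̂ = 0,
  N(u, v) = r_vv · N̂ = -8*sin(u)^3/Abs(sin(u)).
Evaluating at (u, v) = (4*pi/5, 2*pi/5):
  L = -8, M = 0, N = -5 + sqrt(5).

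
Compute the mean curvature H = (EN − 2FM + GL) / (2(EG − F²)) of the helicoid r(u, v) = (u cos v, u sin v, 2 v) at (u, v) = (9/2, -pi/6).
H = 0

With E = 1, F = 0, G = u^2 + 4, L = 0, M = -2/sqrt(u^2 + 4), N = 0, assemble
  H = (EN − 2FM + GL) / (2(EG − F²)) = 0.
At (u, v) = (9/2, -pi/6): H = 0.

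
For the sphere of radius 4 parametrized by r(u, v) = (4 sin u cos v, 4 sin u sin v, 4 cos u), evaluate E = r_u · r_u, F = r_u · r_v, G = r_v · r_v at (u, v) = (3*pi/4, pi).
E = 16;  F = 0;  G = 8

Partials: r_u = (4*cos(u)*cos(v), 4*sin(v)*cos(u), -4*sin(u)), r_v = (-4*sin(u)*sin(v), 4*sin(u)*cos(v), 0). As functions of (u, v):
  E = r_u · r_u = 16,
  F = r_u · r_v = 0,
  G = r_v · r_v = 16*sin(u)^2.
Evaluating at (u, v) = (3*pi/4, pi): E = 16, F = 0, G = 8.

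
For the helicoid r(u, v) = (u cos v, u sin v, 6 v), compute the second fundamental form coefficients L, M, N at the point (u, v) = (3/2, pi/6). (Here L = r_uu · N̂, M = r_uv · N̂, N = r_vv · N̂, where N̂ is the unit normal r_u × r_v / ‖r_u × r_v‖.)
L = 0;  M = -4*sqrt(17)/17;  N = 0

Compute the unit normal N̂(u, v) = (6*sin(v)/sqrt(u^2 + 36), -6*cos(v)/sqrt(u^2 + 36), u/sqrt(u^2 + 36)), and the second partials r_uu, r_uv, r_vv. Take dot products:
  L(u, v) = r_uu · N̂ = 0,
  M(u, v) = r_uv · N̂ = -6/sqrt(u^2 + 36),
  N(u, v) = r_vv · N̂ = 0.
Evaluating at (u, v) = (3/2, pi/6):
  L = 0, M = -4*sqrt(17)/17, N = 0.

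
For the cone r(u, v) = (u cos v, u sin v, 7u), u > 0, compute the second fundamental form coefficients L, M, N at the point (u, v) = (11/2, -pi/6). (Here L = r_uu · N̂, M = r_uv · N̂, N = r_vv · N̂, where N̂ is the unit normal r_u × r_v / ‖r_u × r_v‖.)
L = 0;  M = 0;  N = 77*sqrt(2)/20

Compute the unit normal N̂(u, v) = (-7*sqrt(2)*u*cos(v)/(10*Abs(u)), -7*sqrt(2)*u*sin(v)/(10*Abs(u)), sqrt(2)*u/(10*Abs(u))), and the second partials r_uu, r_uv, r_vv. Take dot products:
  L(u, v) = r_uu · N̂ = 0,
  M(u, v) = r_uv · N̂ = 0,
  N(u, v) = r_vv · N̂ = 7*sqrt(2)*u^2/(10*Abs(u)).
Evaluating at (u, v) = (11/2, -pi/6):
  L = 0, M = 0, N = 77*sqrt(2)/20.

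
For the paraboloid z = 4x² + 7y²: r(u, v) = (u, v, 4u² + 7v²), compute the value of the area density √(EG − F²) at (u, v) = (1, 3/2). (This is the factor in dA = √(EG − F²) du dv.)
√(EG − F²)|_{(1, 3/2)} = sqrt(506)

E = 64*u^2 + 1, F = 112*u*v, G = 196*v^2 + 1, so EG − F² = 64*u^2 + 196*v^2 + 1. Taking the positive square root: √(EG − F²) = sqrt(64*u^2 + 196*v^2 + 1). At (u, v) = (1, 3/2): sqrt(506).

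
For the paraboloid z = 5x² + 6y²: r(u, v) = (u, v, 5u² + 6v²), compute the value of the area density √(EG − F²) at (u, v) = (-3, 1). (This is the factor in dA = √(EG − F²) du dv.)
√(EG − F²)|_{(-3, 1)} = sqrt(1045)

E = 100*u^2 + 1, F = 120*u*v, G = 144*v^2 + 1, so EG − F² = 100*u^2 + 144*v^2 + 1. Taking the positive square root: √(EG − F²) = sqrt(100*u^2 + 144*v^2 + 1). At (u, v) = (-3, 1): sqrt(1045).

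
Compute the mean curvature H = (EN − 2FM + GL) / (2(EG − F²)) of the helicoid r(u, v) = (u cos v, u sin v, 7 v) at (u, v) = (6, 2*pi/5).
H = 0

With E = 1, F = 0, G = u^2 + 49, L = 0, M = -7/sqrt(u^2 + 49), N = 0, assemble
  H = (EN − 2FM + GL) / (2(EG − F²)) = 0.
At (u, v) = (6, 2*pi/5): H = 0.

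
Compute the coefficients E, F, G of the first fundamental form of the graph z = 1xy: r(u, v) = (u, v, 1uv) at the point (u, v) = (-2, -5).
E = 26;  F = 10;  G = 5

Partials: r_u = (1, 0, v), r_v = (0, 1, u). As functions of (u, v):
  E = r_u · r_u = v^2 + 1,
  F = r_u · r_v = u*v,
  G = r_v · r_v = u^2 + 1.
Evaluating at (u, v) = (-2, -5): E = 26, F = 10, G = 5.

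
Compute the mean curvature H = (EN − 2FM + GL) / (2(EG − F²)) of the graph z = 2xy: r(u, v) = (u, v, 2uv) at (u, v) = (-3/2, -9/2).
H = -54*sqrt(91)/8281

With E = 4*v^2 + 1, F = 4*u*v, G = 4*u^2 + 1, L = 0, M = 2/sqrt(4*u^2 + 4*v^2 + 1), N = 0, assemble
  H = (EN − 2FM + GL) / (2(EG − F²)) = -8*u*v/(4*u^2 + 4*v^2 + 1)^(3/2).
At (u, v) = (-3/2, -9/2): H = -54*sqrt(91)/8281.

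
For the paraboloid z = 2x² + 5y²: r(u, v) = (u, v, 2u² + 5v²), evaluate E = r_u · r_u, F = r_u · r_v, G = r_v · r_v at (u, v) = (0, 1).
E = 1;  F = 0;  G = 101

Partials: r_u = (1, 0, 4*u), r_v = (0, 1, 10*v). As functions of (u, v):
  E = r_u · r_u = 16*u^2 + 1,
  F = r_u · r_v = 40*u*v,
  G = r_v · r_v = 100*v^2 + 1.
Evaluating at (u, v) = (0, 1): E = 1, F = 0, G = 101.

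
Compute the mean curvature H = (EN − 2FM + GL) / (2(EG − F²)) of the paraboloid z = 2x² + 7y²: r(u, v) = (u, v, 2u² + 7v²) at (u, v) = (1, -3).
H = 3649*sqrt(1781)/3171961

With E = 16*u^2 + 1, F = 56*u*v, G = 196*v^2 + 1, L = 4/sqrt(16*u^2 + 196*v^2 + 1), M = 0, N = 14/sqrt(16*u^2 + 196*v^2 + 1), assemble
  H = (EN − 2FM + GL) / (2(EG − F²)) = (112*u^2 + 392*v^2 + 9)/(16*u^2 + 196*v^2 + 1)^(3/2).
At (u, v) = (1, -3): H = 3649*sqrt(1781)/3171961.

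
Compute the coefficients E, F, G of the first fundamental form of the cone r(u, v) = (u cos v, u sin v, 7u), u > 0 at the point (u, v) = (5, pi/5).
E = 50;  F = 0;  G = 25

Partials: r_u = (cos(v), sin(v), 7), r_v = (-u*sin(v), u*cos(v), 0). As functions of (u, v):
  E = r_u · r_u = 50,
  F = r_u · r_v = 0,
  G = r_v · r_v = u^2.
Evaluating at (u, v) = (5, pi/5): E = 50, F = 0, G = 25.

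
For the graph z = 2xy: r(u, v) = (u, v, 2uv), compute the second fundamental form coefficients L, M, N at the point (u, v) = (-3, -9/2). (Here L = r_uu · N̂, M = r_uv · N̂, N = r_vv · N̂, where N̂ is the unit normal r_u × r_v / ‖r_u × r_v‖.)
L = 0;  M = sqrt(118)/59;  N = 0

Compute the unit normal N̂(u, v) = (-2*v/sqrt(4*u^2 + 4*v^2 + 1), -2*u/sqrt(4*u^2 + 4*v^2 + 1), 1/sqrt(4*u^2 + 4*v^2 + 1)), and the second partials r_uu, r_uv, r_vv. Take dot products:
  L(u, v) = r_uu · N̂ = 0,
  M(u, v) = r_uv · N̂ = 2/sqrt(4*u^2 + 4*v^2 + 1),
  N(u, v) = r_vv · N̂ = 0.
Evaluating at (u, v) = (-3, -9/2):
  L = 0, M = sqrt(118)/59, N = 0.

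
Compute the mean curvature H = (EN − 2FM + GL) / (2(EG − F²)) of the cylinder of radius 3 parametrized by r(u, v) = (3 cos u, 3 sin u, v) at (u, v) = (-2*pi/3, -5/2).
H = -1/6

With E = 9, F = 0, G = 1, L = -3, M = 0, N = 0, assemble
  H = (EN − 2FM + GL) / (2(EG − F²)) = -1/6.
At (u, v) = (-2*pi/3, -5/2): H = -1/6.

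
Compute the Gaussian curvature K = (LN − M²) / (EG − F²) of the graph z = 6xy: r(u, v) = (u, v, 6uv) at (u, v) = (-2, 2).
K = -36/83521

Coefficients of the first fundamental form: E = 36*v^2 + 1, F = 36*u*v, G = 36*u^2 + 1.
Coefficients of the second fundamental form: L = 0, M = 6/sqrt(36*u^2 + 36*v^2 + 1), N = 0.
Assemble K = (LN − M²)/(EG − F²) = -36/(1296*u^4 + 2592*u^2*v^2 + 72*u^2 + 1296*v^4 + 72*v^2 + 1). At (u, v) = (-2, 2): K = -36/83521.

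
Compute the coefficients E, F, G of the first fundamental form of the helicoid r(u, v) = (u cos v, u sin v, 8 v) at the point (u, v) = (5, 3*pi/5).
E = 1;  F = 0;  G = 89

Partials: r_u = (cos(v), sin(v), 0), r_v = (-u*sin(v), u*cos(v), 8). As functions of (u, v):
  E = r_u · r_u = 1,
  F = r_u · r_v = 0,
  G = r_v · r_v = u^2 + 64.
Evaluating at (u, v) = (5, 3*pi/5): E = 1, F = 0, G = 89.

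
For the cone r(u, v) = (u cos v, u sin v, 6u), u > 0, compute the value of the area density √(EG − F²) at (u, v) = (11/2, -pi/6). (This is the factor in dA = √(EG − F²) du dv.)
√(EG − F²)|_{(11/2, -pi/6)} = 11*sqrt(37)/2

E = 37, F = 0, G = u^2, so EG − F² = 37*u^2. Taking the positive square root: √(EG − F²) = sqrt(37)*Abs(u). At (u, v) = (11/2, -pi/6): 11*sqrt(37)/2.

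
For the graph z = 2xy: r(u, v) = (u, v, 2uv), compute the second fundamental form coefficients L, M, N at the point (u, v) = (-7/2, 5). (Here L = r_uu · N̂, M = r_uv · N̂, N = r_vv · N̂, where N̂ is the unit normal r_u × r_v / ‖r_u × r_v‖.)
L = 0;  M = sqrt(6)/15;  N = 0

Compute the unit normal N̂(u, v) = (-2*v/sqrt(4*u^2 + 4*v^2 + 1), -2*u/sqrt(4*u^2 + 4*v^2 + 1), 1/sqrt(4*u^2 + 4*v^2 + 1)), and the second partials r_uu, r_uv, r_vv. Take dot products:
  L(u, v) = r_uu · N̂ = 0,
  M(u, v) = r_uv · N̂ = 2/sqrt(4*u^2 + 4*v^2 + 1),
  N(u, v) = r_vv · N̂ = 0.
Evaluating at (u, v) = (-7/2, 5):
  L = 0, M = sqrt(6)/15, N = 0.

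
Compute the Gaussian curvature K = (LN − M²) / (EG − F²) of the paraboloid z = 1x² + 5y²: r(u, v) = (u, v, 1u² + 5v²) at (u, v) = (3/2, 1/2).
K = 4/245

Coefficients of the first fundamental form: E = 4*u^2 + 1, F = 20*u*v, G = 100*v^2 + 1.
Coefficients of the second fundamental form: L = 2/sqrt(4*u^2 + 100*v^2 + 1), M = 0, N = 10/sqrt(4*u^2 + 100*v^2 + 1).
Assemble K = (LN − M²)/(EG − F²) = 20/(16*u^4 + 800*u^2*v^2 + 8*u^2 + 10000*v^4 + 200*v^2 + 1). At (u, v) = (3/2, 1/2): K = 4/245.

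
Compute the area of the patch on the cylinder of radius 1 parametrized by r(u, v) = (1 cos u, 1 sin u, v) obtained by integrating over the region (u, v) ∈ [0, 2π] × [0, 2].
Area = 4*pi

Area = ∫∫ √(EG − F²) du dv with √(EG − F²) = 1. Integrating over [0, 2π] × [0, 2] gives 4*pi.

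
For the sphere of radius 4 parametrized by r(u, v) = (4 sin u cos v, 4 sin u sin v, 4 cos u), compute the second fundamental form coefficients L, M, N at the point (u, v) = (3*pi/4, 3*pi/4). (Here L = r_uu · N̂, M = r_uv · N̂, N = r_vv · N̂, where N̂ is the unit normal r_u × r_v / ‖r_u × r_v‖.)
L = -4;  M = 0;  N = -2

Compute the unit normal N̂(u, v) = (sin(u)^2*cos(v)/Abs(sin(u)), sin(u)^2*sin(v)/Abs(sin(u)), sin(2*u)/(2*Abs(sin(u)))), and the second partials r_uu, r_uv, r_vv. Take dot products:
  L(u, v) = r_uu · N̂ = -4*sin(u)/Abs(sin(u)),
  M(u, v) = r_uv · N̂ = 0,
  N(u, v) = r_vv · N̂ = -4*sin(u)^3/Abs(sin(u)).
Evaluating at (u, v) = (3*pi/4, 3*pi/4):
  L = -4, M = 0, N = -2.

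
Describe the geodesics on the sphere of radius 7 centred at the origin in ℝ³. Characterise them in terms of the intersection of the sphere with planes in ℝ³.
Geodesics on the sphere of radius 7 are great circles — circles of radius 7 obtained as the intersection of the sphere with planes through the origin (the centre of the sphere).

A curve α(t) of nonzero constant speed on the sphere of radius 7 is a geodesic iff its acceleration α̈ is everywhere normal to the surface, i.e. parallel to the radial vector α(t). Then d/dt(α × α̇) = α̇ × α̇ + α × α̈ = 0, so α × α̇ is a constant vector n ≠ 0 and α(t) · n = 0 for all t: α lies in the plane through the origin with normal n. The intersection of that plane with the sphere is a circle of radius 7 (a great circle). Conversely, a great circle traversed at constant speed has centripetal acceleration pointing at the origin, hence normal to the sphere, so every great circle is a geodesic.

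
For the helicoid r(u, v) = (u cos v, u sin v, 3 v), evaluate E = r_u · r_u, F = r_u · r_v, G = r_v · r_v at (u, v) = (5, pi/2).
E = 1;  F = 0;  G = 34

Partials: r_u = (cos(v), sin(v), 0), r_v = (-u*sin(v), u*cos(v), 3). As functions of (u, v):
  E = r_u · r_u = 1,
  F = r_u · r_v = 0,
  G = r_v · r_v = u^2 + 9.
Evaluating at (u, v) = (5, pi/2): E = 1, F = 0, G = 34.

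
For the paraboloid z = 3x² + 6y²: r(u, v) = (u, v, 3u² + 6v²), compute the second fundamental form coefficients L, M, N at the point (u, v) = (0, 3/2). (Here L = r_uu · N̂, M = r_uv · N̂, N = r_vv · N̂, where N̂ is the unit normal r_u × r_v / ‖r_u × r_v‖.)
L = 6*sqrt(13)/65;  M = 0;  N = 12*sqrt(13)/65

Compute the unit normal N̂(u, v) = (-6*u/sqrt(36*u^2 + 144*v^2 + 1), -12*v/sqrt(36*u^2 + 144*v^2 + 1), 1/sqrt(36*u^2 + 144*v^2 + 1)), and the second partials r_uu, r_uv, r_vv. Take dot products:
  L(u, v) = r_uu · N̂ = 6/sqrt(36*u^2 + 144*v^2 + 1),
  M(u, v) = r_uv · N̂ = 0,
  N(u, v) = r_vv · N̂ = 12/sqrt(36*u^2 + 144*v^2 + 1).
Evaluating at (u, v) = (0, 3/2):
  L = 6*sqrt(13)/65, M = 0, N = 12*sqrt(13)/65.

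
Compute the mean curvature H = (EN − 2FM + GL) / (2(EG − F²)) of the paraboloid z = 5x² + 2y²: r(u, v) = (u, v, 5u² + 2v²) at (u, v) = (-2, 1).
H = 887*sqrt(417)/173889

With E = 100*u^2 + 1, F = 40*u*v, G = 16*v^2 + 1, L = 10/sqrt(100*u^2 + 16*v^2 + 1), M = 0, N = 4/sqrt(100*u^2 + 16*v^2 + 1), assemble
  H = (EN − 2FM + GL) / (2(EG − F²)) = (200*u^2 + 80*v^2 + 7)/(100*u^2 + 16*v^2 + 1)^(3/2).
At (u, v) = (-2, 1): H = 887*sqrt(417)/173889.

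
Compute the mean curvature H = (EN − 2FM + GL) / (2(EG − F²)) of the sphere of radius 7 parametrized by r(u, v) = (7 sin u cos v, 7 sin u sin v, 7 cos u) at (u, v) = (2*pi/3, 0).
H = -1/7

With E = 49, F = 0, G = 49*sin(u)^2, L = -7*sin(u)/Abs(sin(u)), M = 0, N = -7*sin(u)^3/Abs(sin(u)), assemble
  H = (EN − 2FM + GL) / (2(EG − F²)) = -sin(u)/(7*Abs(sin(u))).
At (u, v) = (2*pi/3, 0): H = -1/7.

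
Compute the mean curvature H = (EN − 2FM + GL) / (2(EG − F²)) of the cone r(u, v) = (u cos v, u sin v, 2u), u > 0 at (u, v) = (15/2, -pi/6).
H = 2*sqrt(5)/75

With E = 5, F = 0, G = u^2, L = 0, M = 0, N = 2*sqrt(5)*u^2/(5*Abs(u)), assemble
  H = (EN − 2FM + GL) / (2(EG − F²)) = sqrt(5)/(5*Abs(u)).
At (u, v) = (15/2, -pi/6): H = 2*sqrt(5)/75.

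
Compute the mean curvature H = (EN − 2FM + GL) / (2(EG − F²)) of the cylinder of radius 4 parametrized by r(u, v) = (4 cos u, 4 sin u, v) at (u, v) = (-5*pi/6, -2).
H = -1/8

With E = 16, F = 0, G = 1, L = -4, M = 0, N = 0, assemble
  H = (EN − 2FM + GL) / (2(EG − F²)) = -1/8.
At (u, v) = (-5*pi/6, -2): H = -1/8.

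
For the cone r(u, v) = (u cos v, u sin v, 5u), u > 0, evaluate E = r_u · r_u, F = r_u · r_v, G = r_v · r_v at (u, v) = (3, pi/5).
E = 26;  F = 0;  G = 9

Partials: r_u = (cos(v), sin(v), 5), r_v = (-u*sin(v), u*cos(v), 0). As functions of (u, v):
  E = r_u · r_u = 26,
  F = r_u · r_v = 0,
  G = r_v · r_v = u^2.
Evaluating at (u, v) = (3, pi/5): E = 26, F = 0, G = 9.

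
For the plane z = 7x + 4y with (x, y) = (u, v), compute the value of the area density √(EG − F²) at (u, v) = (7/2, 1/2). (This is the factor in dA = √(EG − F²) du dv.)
√(EG − F²)|_{(7/2, 1/2)} = sqrt(66)

E = 50, F = 28, G = 17, so EG − F² = 66. Taking the positive square root: √(EG − F²) = sqrt(66). At (u, v) = (7/2, 1/2): sqrt(66).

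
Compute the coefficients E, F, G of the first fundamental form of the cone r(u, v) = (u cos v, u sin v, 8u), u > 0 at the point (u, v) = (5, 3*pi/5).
E = 65;  F = 0;  G = 25

Partials: r_u = (cos(v), sin(v), 8), r_v = (-u*sin(v), u*cos(v), 0). As functions of (u, v):
  E = r_u · r_u = 65,
  F = r_u · r_v = 0,
  G = r_v · r_v = u^2.
Evaluating at (u, v) = (5, 3*pi/5): E = 65, F = 0, G = 25.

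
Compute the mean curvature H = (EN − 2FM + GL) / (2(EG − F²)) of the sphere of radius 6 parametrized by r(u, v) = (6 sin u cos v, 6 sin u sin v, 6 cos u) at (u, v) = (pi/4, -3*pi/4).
H = -1/6

With E = 36, F = 0, G = 36*sin(u)^2, L = -6*sin(u)/Abs(sin(u)), M = 0, N = -6*sin(u)^3/Abs(sin(u)), assemble
  H = (EN − 2FM + GL) / (2(EG − F²)) = -sin(u)/(6*Abs(sin(u))).
At (u, v) = (pi/4, -3*pi/4): H = -1/6.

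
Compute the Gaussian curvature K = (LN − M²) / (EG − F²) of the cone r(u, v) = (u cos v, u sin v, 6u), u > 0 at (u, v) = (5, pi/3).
K = 0

Coefficients of the first fundamental form: E = 37, F = 0, G = u^2.
Coefficients of the second fundamental form: L = 0, M = 0, N = 6*sqrt(37)*u^2/(37*Abs(u)).
Assemble K = (LN − M²)/(EG − F²) = 0. At (u, v) = (5, pi/3): K = 0.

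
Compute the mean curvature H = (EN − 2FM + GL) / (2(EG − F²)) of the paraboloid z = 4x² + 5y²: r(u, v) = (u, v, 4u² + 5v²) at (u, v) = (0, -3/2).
H = 909*sqrt(226)/51076

With E = 64*u^2 + 1, F = 80*u*v, G = 100*v^2 + 1, L = 8/sqrt(64*u^2 + 100*v^2 + 1), M = 0, N = 10/sqrt(64*u^2 + 100*v^2 + 1), assemble
  H = (EN − 2FM + GL) / (2(EG − F²)) = (320*u^2 + 400*v^2 + 9)/(64*u^2 + 100*v^2 + 1)^(3/2).
At (u, v) = (0, -3/2): H = 909*sqrt(226)/51076.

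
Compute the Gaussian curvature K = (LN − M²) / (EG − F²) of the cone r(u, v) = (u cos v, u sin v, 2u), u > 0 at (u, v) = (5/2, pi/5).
K = 0

Coefficients of the first fundamental form: E = 5, F = 0, G = u^2.
Coefficients of the second fundamental form: L = 0, M = 0, N = 2*sqrt(5)*u^2/(5*Abs(u)).
Assemble K = (LN − M²)/(EG − F²) = 0. At (u, v) = (5/2, pi/5): K = 0.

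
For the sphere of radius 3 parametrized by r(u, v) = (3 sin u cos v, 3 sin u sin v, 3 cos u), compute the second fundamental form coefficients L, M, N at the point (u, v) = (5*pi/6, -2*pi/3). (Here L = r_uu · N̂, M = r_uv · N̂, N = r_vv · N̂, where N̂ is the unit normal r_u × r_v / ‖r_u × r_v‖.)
L = -3;  M = 0;  N = -3/4

Compute the unit normal N̂(u, v) = (sin(u)^2*cos(v)/Abs(sin(u)), sin(u)^2*sin(v)/Abs(sin(u)), sin(2*u)/(2*Abs(sin(u)))), and the second partials r_uu, r_uv, r_vv. Take dot products:
  L(u, v) = r_uu · N̂ = -3*sin(u)/Abs(sin(u)),
  M(u, v) = r_uv · N̂ = 0,
  N(u, v) = r_vv · N̂ = -3*sin(u)^3/Abs(sin(u)).
Evaluating at (u, v) = (5*pi/6, -2*pi/3):
  L = -3, M = 0, N = -3/4.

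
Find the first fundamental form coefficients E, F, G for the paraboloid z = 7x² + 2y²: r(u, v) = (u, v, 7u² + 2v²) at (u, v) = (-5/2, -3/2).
E = 1226;  F = 210;  G = 37

Partials: r_u = (1, 0, 14*u), r_v = (0, 1, 4*v). As functions of (u, v):
  E = r_u · r_u = 196*u^2 + 1,
  F = r_u · r_v = 56*u*v,
  G = r_v · r_v = 16*v^2 + 1.
Evaluating at (u, v) = (-5/2, -3/2): E = 1226, F = 210, G = 37.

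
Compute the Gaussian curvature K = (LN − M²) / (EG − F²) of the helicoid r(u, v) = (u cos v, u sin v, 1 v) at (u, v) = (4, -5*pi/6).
K = -1/289

Coefficients of the first fundamental form: E = 1, F = 0, G = u^2 + 1.
Coefficients of the second fundamental form: L = 0, M = -1/sqrt(u^2 + 1), N = 0.
Assemble K = (LN − M²)/(EG − F²) = -1/(u^2 + 1)^2. At (u, v) = (4, -5*pi/6): K = -1/289.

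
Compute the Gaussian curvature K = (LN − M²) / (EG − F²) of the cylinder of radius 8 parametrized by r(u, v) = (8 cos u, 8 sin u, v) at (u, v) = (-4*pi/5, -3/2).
K = 0

Coefficients of the first fundamental form: E = 64, F = 0, G = 1.
Coefficients of the second fundamental form: L = -8, M = 0, N = 0.
Assemble K = (LN − M²)/(EG − F²) = 0. At (u, v) = (-4*pi/5, -3/2): K = 0.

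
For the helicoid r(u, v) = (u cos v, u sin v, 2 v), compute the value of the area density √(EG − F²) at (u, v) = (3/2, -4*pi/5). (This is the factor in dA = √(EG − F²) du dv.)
√(EG − F²)|_{(3/2, -4*pi/5)} = 5/2

E = 1, F = 0, G = u^2 + 4, so EG − F² = u^2 + 4. Taking the positive square root: √(EG − F²) = sqrt(u^2 + 4). At (u, v) = (3/2, -4*pi/5): 5/2.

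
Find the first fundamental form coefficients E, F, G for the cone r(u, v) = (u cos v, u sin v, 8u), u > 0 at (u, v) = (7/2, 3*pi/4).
E = 65;  F = 0;  G = 49/4

Partials: r_u = (cos(v), sin(v), 8), r_v = (-u*sin(v), u*cos(v), 0). As functions of (u, v):
  E = r_u · r_u = 65,
  F = r_u · r_v = 0,
  G = r_v · r_v = u^2.
Evaluating at (u, v) = (7/2, 3*pi/4): E = 65, F = 0, G = 49/4.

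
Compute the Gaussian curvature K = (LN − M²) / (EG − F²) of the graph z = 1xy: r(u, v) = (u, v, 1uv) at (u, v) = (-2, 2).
K = -1/81

Coefficients of the first fundamental form: E = v^2 + 1, F = u*v, G = u^2 + 1.
Coefficients of the second fundamental form: L = 0, M = 1/sqrt(u^2 + v^2 + 1), N = 0.
Assemble K = (LN − M²)/(EG − F²) = 1/((u^2*v^2 - (u^2 + 1)*(v^2 + 1))*(u^2 + v^2 + 1)). At (u, v) = (-2, 2): K = -1/81.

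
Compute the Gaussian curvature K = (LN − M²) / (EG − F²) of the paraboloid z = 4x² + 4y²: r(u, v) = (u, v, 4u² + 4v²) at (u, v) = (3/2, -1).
K = 64/43681

Coefficients of the first fundamental form: E = 64*u^2 + 1, F = 64*u*v, G = 64*v^2 + 1.
Coefficients of the second fundamental form: L = 8/sqrt(64*u^2 + 64*v^2 + 1), M = 0, N = 8/sqrt(64*u^2 + 64*v^2 + 1).
Assemble K = (LN − M²)/(EG − F²) = 64/(4096*u^4 + 8192*u^2*v^2 + 128*u^2 + 4096*v^4 + 128*v^2 + 1). At (u, v) = (3/2, -1): K = 64/43681.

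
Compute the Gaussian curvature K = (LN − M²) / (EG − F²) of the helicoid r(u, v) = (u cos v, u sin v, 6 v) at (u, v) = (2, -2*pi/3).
K = -9/400

Coefficients of the first fundamental form: E = 1, F = 0, G = u^2 + 36.
Coefficients of the second fundamental form: L = 0, M = -6/sqrt(u^2 + 36), N = 0.
Assemble K = (LN − M²)/(EG − F²) = -36/(u^2 + 36)^2. At (u, v) = (2, -2*pi/3): K = -9/400.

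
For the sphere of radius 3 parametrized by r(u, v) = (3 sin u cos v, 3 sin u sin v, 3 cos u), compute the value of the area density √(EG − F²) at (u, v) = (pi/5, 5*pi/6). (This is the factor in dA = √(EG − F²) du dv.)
√(EG − F²)|_{(pi/5, 5*pi/6)} = 9*sqrt(10 - 2*sqrt(5))/4

E = 9, F = 0, G = 9*sin(u)^2, so EG − F² = 81*sin(u)^2. Taking the positive square root: √(EG − F²) = 9*Abs(sin(u)). At (u, v) = (pi/5, 5*pi/6): 9*sqrt(10 - 2*sqrt(5))/4.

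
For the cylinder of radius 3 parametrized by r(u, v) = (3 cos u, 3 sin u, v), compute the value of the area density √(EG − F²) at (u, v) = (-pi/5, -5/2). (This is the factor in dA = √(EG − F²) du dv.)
√(EG − F²)|_{(-pi/5, -5/2)} = 3

E = 9, F = 0, G = 1, so EG − F² = 9. Taking the positive square root: √(EG − F²) = 3. At (u, v) = (-pi/5, -5/2): 3.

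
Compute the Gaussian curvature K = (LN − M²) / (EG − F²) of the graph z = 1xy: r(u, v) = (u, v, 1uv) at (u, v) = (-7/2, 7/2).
K = -4/2601

Coefficients of the first fundamental form: E = v^2 + 1, F = u*v, G = u^2 + 1.
Coefficients of the second fundamental form: L = 0, M = 1/sqrt(u^2 + v^2 + 1), N = 0.
Assemble K = (LN − M²)/(EG − F²) = 1/((u^2*v^2 - (u^2 + 1)*(v^2 + 1))*(u^2 + v^2 + 1)). At (u, v) = (-7/2, 7/2): K = -4/2601.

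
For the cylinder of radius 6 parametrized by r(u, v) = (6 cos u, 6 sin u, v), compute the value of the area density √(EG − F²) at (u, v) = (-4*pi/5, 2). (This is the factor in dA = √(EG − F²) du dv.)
√(EG − F²)|_{(-4*pi/5, 2)} = 6

E = 36, F = 0, G = 1, so EG − F² = 36. Taking the positive square root: √(EG − F²) = 6. At (u, v) = (-4*pi/5, 2): 6.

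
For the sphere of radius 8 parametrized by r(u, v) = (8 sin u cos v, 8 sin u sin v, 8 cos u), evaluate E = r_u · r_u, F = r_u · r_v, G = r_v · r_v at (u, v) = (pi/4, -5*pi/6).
E = 64;  F = 0;  G = 32

Partials: r_u = (8*cos(u)*cos(v), 8*sin(v)*cos(u), -8*sin(u)), r_v = (-8*sin(u)*sin(v), 8*sin(u)*cos(v), 0). As functions of (u, v):
  E = r_u · r_u = 64,
  F = r_u · r_v = 0,
  G = r_v · r_v = 64*sin(u)^2.
Evaluating at (u, v) = (pi/4, -5*pi/6): E = 64, F = 0, G = 32.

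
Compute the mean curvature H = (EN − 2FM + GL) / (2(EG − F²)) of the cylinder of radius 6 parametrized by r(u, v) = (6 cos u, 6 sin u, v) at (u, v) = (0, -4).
H = -1/12

With E = 36, F = 0, G = 1, L = -6, M = 0, N = 0, assemble
  H = (EN − 2FM + GL) / (2(EG − F²)) = -1/12.
At (u, v) = (0, -4): H = -1/12.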